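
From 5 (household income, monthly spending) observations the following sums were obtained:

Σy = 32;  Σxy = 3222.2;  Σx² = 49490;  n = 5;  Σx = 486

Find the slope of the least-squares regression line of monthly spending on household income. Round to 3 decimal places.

0.050

Sxx = Σx² − (Σx)²/n = 49490 − 47239.2 = 2250.8
Sxy = Σxy − (Σx)(Σy)/n = 3222.2 − 3110.4 = 111.8
b = Sxy/Sxx = 111.8/2250.8 = 0.049671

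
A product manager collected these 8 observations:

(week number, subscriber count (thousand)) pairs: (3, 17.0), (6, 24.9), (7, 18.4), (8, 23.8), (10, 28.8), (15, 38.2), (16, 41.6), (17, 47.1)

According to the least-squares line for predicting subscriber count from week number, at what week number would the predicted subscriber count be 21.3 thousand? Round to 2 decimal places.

n = 8, Σx = 82, Σy = 239.8, Σxy = 2846.9, Σx² = 1028
Sxx = Σx² − (Σx)²/n = 1028 − 840.5 = 187.5
Sxy = Σxy − (Σx)(Σy)/n = 2846.9 − 2457.95 = 388.95
b = Sxy/Sxx = 388.95/187.5 = 2.0744
a = ȳ − b·x̄ = 29.975 − 2.0744·10.25 = 8.7124
Set a + b·x = 21.3: x = (21.3 − 8.7124) / 2.0744 = 6.068068

6.07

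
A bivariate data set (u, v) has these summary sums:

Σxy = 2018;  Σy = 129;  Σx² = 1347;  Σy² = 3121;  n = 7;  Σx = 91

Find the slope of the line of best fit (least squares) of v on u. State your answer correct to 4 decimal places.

Sxx = Σx² − (Σx)²/n = 1347 − 1183 = 164
Sxy = Σxy − (Σx)(Σy)/n = 2018 − 1677 = 341
b = Sxy/Sxx = 341/164 = 2.079268

2.0793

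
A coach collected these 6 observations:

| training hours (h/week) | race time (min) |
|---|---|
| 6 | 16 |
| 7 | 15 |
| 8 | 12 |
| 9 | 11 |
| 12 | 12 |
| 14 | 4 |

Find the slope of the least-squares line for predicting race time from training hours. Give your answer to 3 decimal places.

-1.211

n = 6, Σx = 56, Σy = 70, Σxy = 596, Σx² = 570
Sxx = Σx² − (Σx)²/n = 570 − 522.666667 = 47.333333
Sxy = Σxy − (Σx)(Σy)/n = 596 − 653.333333 = -57.333333
b = Sxy/Sxx = -57.333333/47.333333 = -1.211268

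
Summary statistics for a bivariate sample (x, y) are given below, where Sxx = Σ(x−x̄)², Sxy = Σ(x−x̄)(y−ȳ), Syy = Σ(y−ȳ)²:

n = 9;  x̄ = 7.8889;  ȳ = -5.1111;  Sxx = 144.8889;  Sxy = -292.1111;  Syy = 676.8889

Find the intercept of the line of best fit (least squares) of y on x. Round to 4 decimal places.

10.7937

b = Sxy/Sxx = -292.1111/144.8889 = -2.016104
a = ȳ − b·x̄ = -5.1111 − (-2.016104)·7.8889 = 10.793743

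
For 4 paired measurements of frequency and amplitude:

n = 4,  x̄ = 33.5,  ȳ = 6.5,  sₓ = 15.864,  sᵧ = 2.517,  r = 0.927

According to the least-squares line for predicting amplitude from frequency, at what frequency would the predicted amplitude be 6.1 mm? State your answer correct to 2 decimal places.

b = r · sᵧ/sₓ = 0.927 · 2.517/15.864 = 0.147079
a = ȳ − b·x̄ = 6.5 − 0.147079·33.5 = 1.572858
Set a + b·x = 6.1: x = (6.1 − 1.572858) / 0.147079 = 30.780371

30.78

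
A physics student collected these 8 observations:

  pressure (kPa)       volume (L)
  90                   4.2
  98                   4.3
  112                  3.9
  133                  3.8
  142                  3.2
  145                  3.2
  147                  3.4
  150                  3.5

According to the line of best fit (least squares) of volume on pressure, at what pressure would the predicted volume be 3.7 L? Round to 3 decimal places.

n = 8, Σx = 1017, Σy = 29.5, Σxy = 3684.8, Σx² = 133235
Sxx = Σx² − (Σx)²/n = 133235 − 129286.125 = 3948.875
Sxy = Σxy − (Σx)(Σy)/n = 3684.8 − 3750.1875 = -65.3875
b = Sxy/Sxx = -65.3875/3948.875 = -0.016559
a = ȳ − b·x̄ = 3.6875 − (-0.016559)·127.125 = 5.792501
Set a + b·x = 3.7: x = (3.7 − 5.792501) / (-0.016559) = 126.370101

126.370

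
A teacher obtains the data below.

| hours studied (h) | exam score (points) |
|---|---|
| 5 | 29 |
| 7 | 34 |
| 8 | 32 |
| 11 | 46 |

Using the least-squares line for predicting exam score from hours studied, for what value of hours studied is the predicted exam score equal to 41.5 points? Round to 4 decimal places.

n = 4, Σx = 31, Σy = 141, Σxy = 1145, Σx² = 259
Sxx = Σx² − (Σx)²/n = 259 − 240.25 = 18.75
Sxy = Σxy − (Σx)(Σy)/n = 1145 − 1092.75 = 52.25
b = Sxy/Sxx = 52.25/18.75 = 2.786667
a = ȳ − b·x̄ = 35.25 − 2.786667·7.75 = 13.653333
Set a + b·x = 41.5: x = (41.5 − 13.653333) / 2.786667 = 9.992823

9.9928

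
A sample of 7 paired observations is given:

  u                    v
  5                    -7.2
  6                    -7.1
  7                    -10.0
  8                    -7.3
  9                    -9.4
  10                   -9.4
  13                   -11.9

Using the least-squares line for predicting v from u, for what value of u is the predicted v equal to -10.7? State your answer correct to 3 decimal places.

n = 7, Σx = 58, Σy = -62.3, Σxy = -540.3, Σx² = 524
Sxx = Σx² − (Σx)²/n = 524 − 480.571429 = 43.428571
Sxy = Σxy − (Σx)(Σy)/n = -540.3 − (-516.2) = -24.1
b = Sxy/Sxx = -24.1/43.428571 = -0.554934
a = ȳ − b·x̄ = -8.9 − (-0.554934)·8.285714 = -4.301974
Set a + b·x = -10.7: x = (-10.7 − (-4.301974)) / (-0.554934) = 11.529342

11.529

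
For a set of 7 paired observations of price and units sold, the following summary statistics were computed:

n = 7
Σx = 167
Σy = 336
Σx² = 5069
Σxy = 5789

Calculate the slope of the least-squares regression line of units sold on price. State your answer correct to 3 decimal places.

-2.053

Sxx = Σx² − (Σx)²/n = 5069 − 3984.142857 = 1084.857143
Sxy = Σxy − (Σx)(Σy)/n = 5789 − 8016 = -2227
b = Sxy/Sxx = -2227/1084.857143 = -2.052805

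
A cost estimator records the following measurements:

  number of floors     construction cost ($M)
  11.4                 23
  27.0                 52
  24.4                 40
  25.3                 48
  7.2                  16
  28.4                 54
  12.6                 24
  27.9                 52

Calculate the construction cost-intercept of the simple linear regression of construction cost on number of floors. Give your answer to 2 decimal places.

2.44

n = 8, Σx = 164.2, Σy = 309, Σxy = 7258.6, Σx² = 3889.98
Sxx = Σx² − (Σx)²/n = 3889.98 − 3370.205 = 519.775
Sxy = Σxy − (Σx)(Σy)/n = 7258.6 − 6342.225 = 916.375
b = Sxy/Sxx = 916.375/519.775 = 1.763022
a = ȳ − b·x̄ = 38.625 − 1.763022·20.525 = 2.438964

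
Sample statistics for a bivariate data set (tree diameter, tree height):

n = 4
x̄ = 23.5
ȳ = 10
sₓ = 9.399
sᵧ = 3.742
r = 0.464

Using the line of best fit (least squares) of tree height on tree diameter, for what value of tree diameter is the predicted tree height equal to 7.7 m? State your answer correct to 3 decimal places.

b = r · sᵧ/sₓ = 0.464 · 3.742/9.399 = 0.184731
a = ȳ − b·x̄ = 10 − 0.184731·23.5 = 5.658818
Set a + b·x = 7.7: x = (7.7 − 5.658818) / 0.184731 = 11.049473

11.049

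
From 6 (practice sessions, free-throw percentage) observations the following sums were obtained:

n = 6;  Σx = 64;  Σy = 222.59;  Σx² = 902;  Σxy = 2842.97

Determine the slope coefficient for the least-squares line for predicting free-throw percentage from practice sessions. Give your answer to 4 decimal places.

Sxx = Σx² − (Σx)²/n = 902 − 682.666667 = 219.333333
Sxy = Σxy − (Σx)(Σy)/n = 2842.97 − 2374.293333 = 468.676667
b = Sxy/Sxx = 468.676667/219.333333 = 2.136824

2.1368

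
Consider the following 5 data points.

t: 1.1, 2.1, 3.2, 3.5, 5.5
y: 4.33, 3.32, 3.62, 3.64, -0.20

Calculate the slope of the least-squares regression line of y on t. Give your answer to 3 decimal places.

n = 5, Σx = 15.4, Σy = 14.71, Σxy = 34.959, Σx² = 58.36
Sxx = Σx² − (Σx)²/n = 58.36 − 47.432 = 10.928
Sxy = Σxy − (Σx)(Σy)/n = 34.959 − 45.3068 = -10.3478
b = Sxy/Sxx = -10.3478/10.928 = -0.946907

-0.947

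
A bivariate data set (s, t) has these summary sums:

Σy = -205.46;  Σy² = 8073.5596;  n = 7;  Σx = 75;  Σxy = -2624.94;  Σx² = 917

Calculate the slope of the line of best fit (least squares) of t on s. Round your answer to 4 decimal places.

Sxx = Σx² − (Σx)²/n = 917 − 803.571429 = 113.428571
Sxy = Σxy − (Σx)(Σy)/n = -2624.94 − (-2201.357143) = -423.582857
b = Sxy/Sxx = -423.582857/113.428571 = -3.734358

-3.7344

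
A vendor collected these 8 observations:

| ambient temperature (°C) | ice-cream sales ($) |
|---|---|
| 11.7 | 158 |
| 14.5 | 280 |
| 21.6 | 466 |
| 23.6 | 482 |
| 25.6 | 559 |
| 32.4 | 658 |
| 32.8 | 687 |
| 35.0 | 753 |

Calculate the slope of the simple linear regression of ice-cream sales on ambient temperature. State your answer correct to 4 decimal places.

n = 8, Σx = 197.2, Σy = 4043, Σxy = 111867.6, Σx² = 5376.62
Sxx = Σx² − (Σx)²/n = 5376.62 − 4860.98 = 515.64
Sxy = Σxy − (Σx)(Σy)/n = 111867.6 − 99659.95 = 12207.65
b = Sxy/Sxx = 12207.65/515.64 = 23.674754

23.6748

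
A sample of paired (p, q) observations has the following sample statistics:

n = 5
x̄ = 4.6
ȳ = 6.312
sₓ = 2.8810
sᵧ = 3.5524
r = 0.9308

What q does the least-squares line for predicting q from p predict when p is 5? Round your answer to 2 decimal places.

6.77

b = r · sᵧ/sₓ = 0.9308 · 3.5524/2.881 = 1.147717
a = ȳ − b·x̄ = 6.312 − 1.147717·4.6 = 1.032500
ŷ(5) = a + b·5 = 1.032500 + 1.147717·5 = 6.771087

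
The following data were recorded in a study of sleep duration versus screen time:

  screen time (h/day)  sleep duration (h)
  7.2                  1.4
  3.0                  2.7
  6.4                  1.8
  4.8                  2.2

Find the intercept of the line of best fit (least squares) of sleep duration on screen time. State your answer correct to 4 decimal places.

n = 4, Σx = 21.4, Σy = 8.1, Σxy = 40.26, Σx² = 124.84
Sxx = Σx² − (Σx)²/n = 124.84 − 114.49 = 10.35
Sxy = Σxy − (Σx)(Σy)/n = 40.26 − 43.335 = -3.075
b = Sxy/Sxx = -3.075/10.35 = -0.297101
a = ȳ − b·x̄ = 2.025 − (-0.297101)·5.35 = 3.614493

3.6145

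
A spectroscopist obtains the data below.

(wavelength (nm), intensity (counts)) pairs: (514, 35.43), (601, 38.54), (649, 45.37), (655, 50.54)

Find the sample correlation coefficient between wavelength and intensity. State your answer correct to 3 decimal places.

n = 4, Σx = 2419, Σy = 169.88, Σxy = 103922.39, Σx² = 1475623, Σy² = 7353.345
Sxx = Σx² − (Σx)²/n = 1475623 − 1462890.25 = 12732.75
Sxy = Σxy − (Σx)(Σy)/n = 103922.39 − 102734.93 = 1187.46
Syy = Σy² − (Σy)²/n = 7353.345 − 7214.8036 = 138.5414
r = Sxy/√(Sxx·Syy) = 1187.46/√(1764013.01085) = 1187.46/1328.161515 = 0.894063

0.894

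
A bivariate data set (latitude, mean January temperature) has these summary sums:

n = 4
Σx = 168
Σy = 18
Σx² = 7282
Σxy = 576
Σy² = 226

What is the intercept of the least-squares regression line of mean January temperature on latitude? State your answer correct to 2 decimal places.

Sxx = Σx² − (Σx)²/n = 7282 − 7056 = 226
Sxy = Σxy − (Σx)(Σy)/n = 576 − 756 = -180
b = Sxy/Sxx = -180/226 = -0.796460
a = ȳ − b·x̄ = 4.5 − (-0.796460)·42 = 37.951327

37.95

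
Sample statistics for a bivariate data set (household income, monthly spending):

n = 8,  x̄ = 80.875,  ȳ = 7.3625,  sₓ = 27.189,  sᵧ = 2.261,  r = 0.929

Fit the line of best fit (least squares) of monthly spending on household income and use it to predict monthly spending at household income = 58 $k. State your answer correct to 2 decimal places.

b = r · sᵧ/sₓ = 0.929 · 2.261/27.189 = 0.077254
a = ȳ − b·x̄ = 7.3625 − 0.077254·80.875 = 1.114553
ŷ(58) = a + b·58 = 1.114553 + 0.077254·58 = 5.595306

5.60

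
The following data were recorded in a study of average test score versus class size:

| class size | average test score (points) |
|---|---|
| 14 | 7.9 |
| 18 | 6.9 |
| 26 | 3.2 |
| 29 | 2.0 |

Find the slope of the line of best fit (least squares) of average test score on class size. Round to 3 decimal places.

-0.408

n = 4, Σx = 87, Σy = 20, Σxy = 376, Σx² = 2037
Sxx = Σx² − (Σx)²/n = 2037 − 1892.25 = 144.75
Sxy = Σxy − (Σx)(Σy)/n = 376 − 435 = -59
b = Sxy/Sxx = -59/144.75 = -0.407599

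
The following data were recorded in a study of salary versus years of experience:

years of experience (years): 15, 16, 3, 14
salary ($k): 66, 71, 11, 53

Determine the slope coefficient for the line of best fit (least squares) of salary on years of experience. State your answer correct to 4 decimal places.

n = 4, Σx = 48, Σy = 201, Σxy = 2901, Σx² = 686
Sxx = Σx² − (Σx)²/n = 686 − 576 = 110
Sxy = Σxy − (Σx)(Σy)/n = 2901 − 2412 = 489
b = Sxy/Sxx = 489/110 = 4.445455

4.4455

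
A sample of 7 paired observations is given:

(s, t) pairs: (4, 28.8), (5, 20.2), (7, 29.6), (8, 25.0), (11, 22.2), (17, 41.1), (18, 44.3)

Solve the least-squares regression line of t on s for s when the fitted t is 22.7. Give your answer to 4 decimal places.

n = 7, Σx = 70, Σy = 211.2, Σxy = 2363.7, Σx² = 888
Sxx = Σx² − (Σx)²/n = 888 − 700 = 188
Sxy = Σxy − (Σx)(Σy)/n = 2363.7 − 2112 = 251.7
b = Sxy/Sxx = 251.7/188 = 1.338830
a = ȳ − b·x̄ = 30.171429 − 1.338830·10 = 16.783131
Set a + b·x = 22.7: x = (22.7 − 16.783131) / 1.338830 = 4.419434

4.4194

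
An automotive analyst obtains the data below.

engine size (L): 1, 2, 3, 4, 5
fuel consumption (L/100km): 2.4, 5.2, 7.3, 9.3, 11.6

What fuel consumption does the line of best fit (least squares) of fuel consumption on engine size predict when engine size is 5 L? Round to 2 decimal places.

11.66

n = 5, Σx = 15, Σy = 35.8, Σxy = 129.9, Σx² = 55
Sxx = Σx² − (Σx)²/n = 55 − 45 = 10
Sxy = Σxy − (Σx)(Σy)/n = 129.9 − 107.4 = 22.5
b = Sxy/Sxx = 22.5/10 = 2.25
a = ȳ − b·x̄ = 7.16 − 2.25·3 = 0.41
ŷ(5) = a + b·5 = 0.41 + 2.25·5 = 11.66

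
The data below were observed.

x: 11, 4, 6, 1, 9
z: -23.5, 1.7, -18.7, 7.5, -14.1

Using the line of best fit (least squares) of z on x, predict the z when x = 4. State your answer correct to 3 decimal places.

n = 5, Σx = 31, Σy = -47.1, Σxy = -483.3, Σx² = 255
Sxx = Σx² − (Σx)²/n = 255 − 192.2 = 62.8
Sxy = Σxy − (Σx)(Σy)/n = -483.3 − (-292.02) = -191.28
b = Sxy/Sxx = -191.28/62.8 = -3.045860
a = ȳ − b·x̄ = -9.42 − (-3.045860)·6.2 = 9.464331
ŷ(4) = a + b·4 = 9.464331 + (-3.045860)·4 = -2.719108

-2.719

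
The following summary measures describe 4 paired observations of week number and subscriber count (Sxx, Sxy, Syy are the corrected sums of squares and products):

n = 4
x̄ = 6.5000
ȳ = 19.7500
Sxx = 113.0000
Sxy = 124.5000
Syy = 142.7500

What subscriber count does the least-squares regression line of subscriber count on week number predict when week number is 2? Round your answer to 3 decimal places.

14.792

b = Sxy/Sxx = 124.5/113 = 1.101770
a = ȳ − b·x̄ = 19.75 − 1.101770·6.5 = 12.588496
ŷ(2) = a + b·2 = 12.588496 + 1.101770·2 = 14.792035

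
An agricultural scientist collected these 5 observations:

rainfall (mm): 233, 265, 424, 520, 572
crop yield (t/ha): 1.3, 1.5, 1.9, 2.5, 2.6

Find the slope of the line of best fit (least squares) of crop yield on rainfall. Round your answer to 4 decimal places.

0.0038

n = 5, Σx = 2014, Σy = 9.8, Σxy = 4293.2, Σx² = 901874
Sxx = Σx² − (Σx)²/n = 901874 − 811239.2 = 90634.8
Sxy = Σxy − (Σx)(Σy)/n = 4293.2 − 3947.44 = 345.76
b = Sxy/Sxx = 345.76/90634.8 = 0.003815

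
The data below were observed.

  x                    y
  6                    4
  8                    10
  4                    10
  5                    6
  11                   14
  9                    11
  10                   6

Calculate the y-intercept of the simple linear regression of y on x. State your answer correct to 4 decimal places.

4.1507

n = 7, Σx = 53, Σy = 61, Σxy = 487, Σx² = 443
Sxx = Σx² − (Σx)²/n = 443 − 401.285714 = 41.714286
Sxy = Σxy − (Σx)(Σy)/n = 487 − 461.857143 = 25.142857
b = Sxy/Sxx = 25.142857/41.714286 = 0.602740
a = ȳ − b·x̄ = 8.714286 − 0.602740·7.571429 = 4.150685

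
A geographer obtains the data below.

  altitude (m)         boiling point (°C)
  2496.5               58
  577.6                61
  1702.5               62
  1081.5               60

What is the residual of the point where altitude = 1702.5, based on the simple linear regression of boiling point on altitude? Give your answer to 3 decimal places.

2.037

n = 4, Σx = 5858.1, Σy = 241, Σxy = 350475.6, Σx² = 10634282.51
Sxx = Σx² − (Σx)²/n = 10634282.51 − 8579333.9025 = 2054948.6075
Sxy = Σxy − (Σx)(Σy)/n = 350475.6 − 352950.525 = -2474.925
b = Sxy/Sxx = -2474.925/2054948.6075 = -0.001204
a = ȳ − b·x̄ = 60.25 − (-0.001204)·1464.525 = 62.013835
ŷ(1702.5) = 62.013835 + (-0.001204)·1702.5 = 59.963389
residual = y − ŷ = 62 − 59.963389 = 2.036611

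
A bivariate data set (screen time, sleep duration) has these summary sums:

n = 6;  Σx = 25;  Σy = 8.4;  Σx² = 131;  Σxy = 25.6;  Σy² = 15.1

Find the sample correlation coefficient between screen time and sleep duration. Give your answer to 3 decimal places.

-0.993

Sxx = Σx² − (Σx)²/n = 131 − 104.166667 = 26.833333
Sxy = Σxy − (Σx)(Σy)/n = 25.6 − 35 = -9.4
Syy = Σy² − (Σy)²/n = 15.1 − 11.76 = 3.34
r = Sxy/√(Sxx·Syy) = -9.4/√(89.623333) = -9.4/9.466960 = -0.992927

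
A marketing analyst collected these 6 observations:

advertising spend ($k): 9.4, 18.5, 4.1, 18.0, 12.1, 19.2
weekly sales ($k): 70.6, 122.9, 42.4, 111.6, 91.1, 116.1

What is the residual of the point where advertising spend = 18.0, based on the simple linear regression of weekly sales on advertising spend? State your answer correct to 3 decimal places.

n = 6, Σx = 81.3, Σy = 554.7, Σxy = 8451.36, Σx² = 1286.47
Sxx = Σx² − (Σx)²/n = 1286.47 − 1101.615 = 184.855
Sxy = Σxy − (Σx)(Σy)/n = 8451.36 − 7516.185 = 935.175
b = Sxy/Sxx = 935.175/184.855 = 5.058965
a = ȳ − b·x̄ = 92.45 − 5.058965·13.55 = 23.901022
ŷ(18.0) = 23.901022 + 5.058965·18 = 114.962395
residual = y − ŷ = 111.6 − 114.962395 = -3.362395

-3.362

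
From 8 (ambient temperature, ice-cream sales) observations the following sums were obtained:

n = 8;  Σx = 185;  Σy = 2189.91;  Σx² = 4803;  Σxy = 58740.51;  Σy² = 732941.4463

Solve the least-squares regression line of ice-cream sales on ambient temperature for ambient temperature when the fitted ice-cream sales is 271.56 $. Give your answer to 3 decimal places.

Sxx = Σx² − (Σx)²/n = 4803 − 4278.125 = 524.875
Sxy = Σxy − (Σx)(Σy)/n = 58740.51 − 50641.66875 = 8098.84125
b = Sxy/Sxx = 8098.84125/524.875 = 15.430038
a = ȳ − b·x̄ = 273.73875 − 15.430038·23.125 = -83.080881
Set a + b·x = 271.56: x = (271.56 − (-83.080881)) / 15.430038 = 22.983798

22.984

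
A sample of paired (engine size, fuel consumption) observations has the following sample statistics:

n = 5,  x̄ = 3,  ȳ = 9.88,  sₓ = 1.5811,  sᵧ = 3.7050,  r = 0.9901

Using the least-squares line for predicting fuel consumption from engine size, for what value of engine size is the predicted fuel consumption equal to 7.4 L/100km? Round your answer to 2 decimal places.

1.93

b = r · sᵧ/sₓ = 0.9901 · 3.705/1.5811 = 2.320107
a = ȳ − b·x̄ = 9.88 − 2.320107·3 = 2.919680
Set a + b·x = 7.4: x = (7.4 − 2.919680) / 2.320107 = 1.931084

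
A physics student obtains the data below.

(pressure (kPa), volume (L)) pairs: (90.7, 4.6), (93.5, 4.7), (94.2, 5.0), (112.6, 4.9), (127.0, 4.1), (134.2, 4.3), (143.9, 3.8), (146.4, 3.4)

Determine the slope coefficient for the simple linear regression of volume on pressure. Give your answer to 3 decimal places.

-0.021

n = 8, Σx = 942.5, Σy = 34.8, Σxy = 4021.75, Σx² = 114799.95
Sxx = Σx² − (Σx)²/n = 114799.95 − 111038.28125 = 3761.66875
Sxy = Σxy − (Σx)(Σy)/n = 4021.75 − 4099.875 = -78.125
b = Sxy/Sxx = -78.125/3761.66875 = -0.020769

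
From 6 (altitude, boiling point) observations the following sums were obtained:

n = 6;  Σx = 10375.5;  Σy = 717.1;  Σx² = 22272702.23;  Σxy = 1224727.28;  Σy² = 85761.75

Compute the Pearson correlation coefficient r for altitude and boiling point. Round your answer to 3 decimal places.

-0.981

Sxx = Σx² − (Σx)²/n = 22272702.23 − 17941833.375 = 4330868.855
Sxy = Σxy − (Σx)(Σy)/n = 1224727.28 − 1240045.175 = -15317.895
Syy = Σy² − (Σy)²/n = 85761.75 − 85705.401667 = 56.348333
r = Sxy/√(Sxx·Syy) = -15317.895/√(244037241.864492) = -15317.895/15621.691389 = -0.980553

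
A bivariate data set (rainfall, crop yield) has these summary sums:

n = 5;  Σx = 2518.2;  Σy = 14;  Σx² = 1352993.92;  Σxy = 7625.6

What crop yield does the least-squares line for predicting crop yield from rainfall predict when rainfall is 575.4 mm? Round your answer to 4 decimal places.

Sxx = Σx² − (Σx)²/n = 1352993.92 − 1268266.248 = 84727.672
Sxy = Σxy − (Σx)(Σy)/n = 7625.6 − 7050.96 = 574.64
b = Sxy/Sxx = 574.64/84727.672 = 0.006782
a = ȳ − b·x̄ = 2.8 − 0.006782·503.64 = -0.615787
ŷ(575.4) = a + b·575.4 = -0.615787 + 0.006782·575.4 = 3.286691

3.2867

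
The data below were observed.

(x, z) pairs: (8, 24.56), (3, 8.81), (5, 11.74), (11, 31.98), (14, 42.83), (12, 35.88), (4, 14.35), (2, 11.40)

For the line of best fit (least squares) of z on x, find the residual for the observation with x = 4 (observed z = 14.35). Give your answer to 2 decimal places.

1.15

n = 8, Σx = 59, Σy = 181.55, Σxy = 1743.77, Σx² = 579
Sxx = Σx² − (Σx)²/n = 579 − 435.125 = 143.875
Sxy = Σxy − (Σx)(Σy)/n = 1743.77 − 1338.93125 = 404.83875
b = Sxy/Sxx = 404.83875/143.875 = 2.813823
a = ȳ − b·x̄ = 22.69375 − 2.813823·7.375 = 1.941807
ŷ(4) = 1.941807 + 2.813823·4 = 13.197098
residual = y − ŷ = 14.35 − 13.197098 = 1.152902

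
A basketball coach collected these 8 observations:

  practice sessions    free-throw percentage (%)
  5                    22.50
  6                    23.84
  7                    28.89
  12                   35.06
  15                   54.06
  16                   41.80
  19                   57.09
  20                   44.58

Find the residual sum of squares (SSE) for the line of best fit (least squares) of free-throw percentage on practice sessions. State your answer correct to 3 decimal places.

247.543

n = 8, Σx = 100, Σy = 307.82, Σxy = 4334.5, Σx² = 1496, Σy² = 13054.7994
Sxx = Σx² − (Σx)²/n = 1496 − 1250 = 246
Sxy = Σxy − (Σx)(Σy)/n = 4334.5 − 3847.75 = 486.75
Syy = Σy² − (Σy)²/n = 13054.7994 − 11844.14405 = 1210.65535
b = Sxy/Sxx = 486.75/246 = 1.978659
SSE = Syy − b·Sxy = 1210.65535 − 1.978659·486.75 = 247.543307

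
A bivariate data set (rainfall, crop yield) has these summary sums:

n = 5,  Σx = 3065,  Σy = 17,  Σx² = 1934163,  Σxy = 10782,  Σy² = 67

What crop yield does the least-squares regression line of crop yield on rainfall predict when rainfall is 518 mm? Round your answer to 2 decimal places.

2.78

Sxx = Σx² − (Σx)²/n = 1934163 − 1878845 = 55318
Sxy = Σxy − (Σx)(Σy)/n = 10782 − 10421 = 361
b = Sxy/Sxx = 361/55318 = 0.006526
a = ȳ − b·x̄ = 3.4 − 0.006526·613 = -0.600380
ŷ(518) = a + b·518 = -0.600380 + 0.006526·518 = 2.780039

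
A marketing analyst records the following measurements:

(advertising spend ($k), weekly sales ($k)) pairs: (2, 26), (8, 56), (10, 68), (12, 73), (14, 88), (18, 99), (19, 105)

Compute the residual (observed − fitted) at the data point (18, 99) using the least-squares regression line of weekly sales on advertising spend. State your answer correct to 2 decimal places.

n = 7, Σx = 83, Σy = 515, Σxy = 7065, Σx² = 1193
Sxx = Σx² − (Σx)²/n = 1193 − 984.142857 = 208.857143
Sxy = Σxy − (Σx)(Σy)/n = 7065 − 6106.428571 = 958.571429
b = Sxy/Sxx = 958.571429/208.857143 = 4.589603
a = ȳ − b·x̄ = 73.571429 − 4.589603·11.857143 = 19.151847
ŷ(18) = 19.151847 + 4.589603·18 = 101.764706
residual = y − ŷ = 99 − 101.764706 = -2.764706

-2.76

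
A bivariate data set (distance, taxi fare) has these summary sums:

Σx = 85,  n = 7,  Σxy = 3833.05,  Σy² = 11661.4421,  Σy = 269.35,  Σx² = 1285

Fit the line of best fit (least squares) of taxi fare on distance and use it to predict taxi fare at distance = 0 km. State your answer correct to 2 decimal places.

11.47

Sxx = Σx² − (Σx)²/n = 1285 − 1032.142857 = 252.857143
Sxy = Σxy − (Σx)(Σy)/n = 3833.05 − 3270.678571 = 562.371429
b = Sxy/Sxx = 562.371429/252.857143 = 2.224068
a = ȳ − b·x̄ = 38.478571 − 2.224068·12.142857 = 11.472034
ŷ(0) = a + b·0 = 11.472034 + 2.224068·0 = 11.472034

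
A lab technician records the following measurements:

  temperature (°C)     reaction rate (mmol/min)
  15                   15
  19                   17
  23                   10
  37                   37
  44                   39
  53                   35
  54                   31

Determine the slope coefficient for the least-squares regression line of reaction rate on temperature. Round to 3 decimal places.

n = 7, Σx = 245, Σy = 184, Σxy = 7392, Σx² = 10145
Sxx = Σx² − (Σx)²/n = 10145 − 8575 = 1570
Sxy = Σxy − (Σx)(Σy)/n = 7392 − 6440 = 952
b = Sxy/Sxx = 952/1570 = 0.606369

0.606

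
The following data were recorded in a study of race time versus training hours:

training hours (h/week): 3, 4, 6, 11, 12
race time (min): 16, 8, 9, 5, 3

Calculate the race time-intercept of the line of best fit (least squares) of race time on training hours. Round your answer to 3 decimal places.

n = 5, Σx = 36, Σy = 41, Σxy = 225, Σx² = 326
Sxx = Σx² − (Σx)²/n = 326 − 259.2 = 66.8
Sxy = Σxy − (Σx)(Σy)/n = 225 − 295.2 = -70.2
b = Sxy/Sxx = -70.2/66.8 = -1.050898
a = ȳ − b·x̄ = 8.2 − (-1.050898)·7.2 = 15.766467

15.766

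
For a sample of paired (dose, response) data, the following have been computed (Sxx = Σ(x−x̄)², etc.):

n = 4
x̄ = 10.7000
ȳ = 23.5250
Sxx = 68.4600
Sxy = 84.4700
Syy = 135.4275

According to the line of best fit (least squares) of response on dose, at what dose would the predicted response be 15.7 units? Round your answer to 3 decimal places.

b = Sxy/Sxx = 84.47/68.46 = 1.233859
a = ȳ − b·x̄ = 23.525 − 1.233859·10.7 = 10.322707
Set a + b·x = 15.7: x = (15.7 − 10.322707) / 1.233859 = 4.358109

4.358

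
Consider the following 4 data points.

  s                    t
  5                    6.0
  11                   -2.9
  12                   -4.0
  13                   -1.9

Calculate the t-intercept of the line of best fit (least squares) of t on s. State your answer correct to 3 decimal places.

n = 4, Σx = 41, Σy = -2.8, Σxy = -74.6, Σx² = 459
Sxx = Σx² − (Σx)²/n = 459 − 420.25 = 38.75
Sxy = Σxy − (Σx)(Σy)/n = -74.6 − (-28.7) = -45.9
b = Sxy/Sxx = -45.9/38.75 = -1.184516
a = ȳ − b·x̄ = -0.7 − (-1.184516)·10.25 = 11.441290

11.441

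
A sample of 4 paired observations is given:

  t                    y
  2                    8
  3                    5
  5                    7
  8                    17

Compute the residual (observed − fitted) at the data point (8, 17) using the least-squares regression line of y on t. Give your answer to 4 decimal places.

n = 4, Σx = 18, Σy = 37, Σxy = 202, Σx² = 102
Sxx = Σx² − (Σx)²/n = 102 − 81 = 21
Sxy = Σxy − (Σx)(Σy)/n = 202 − 166.5 = 35.5
b = Sxy/Sxx = 35.5/21 = 1.690476
a = ȳ − b·x̄ = 9.25 − 1.690476·4.5 = 1.642857
ŷ(8) = 1.642857 + 1.690476·8 = 15.166667
residual = y − ŷ = 17 − 15.166667 = 1.833333

1.8333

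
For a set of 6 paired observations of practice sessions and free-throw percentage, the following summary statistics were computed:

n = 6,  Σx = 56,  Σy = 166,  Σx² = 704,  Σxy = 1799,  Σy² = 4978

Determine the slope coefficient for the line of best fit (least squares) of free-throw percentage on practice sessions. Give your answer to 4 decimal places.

Sxx = Σx² − (Σx)²/n = 704 − 522.666667 = 181.333333
Sxy = Σxy − (Σx)(Σy)/n = 1799 − 1549.333333 = 249.666667
b = Sxy/Sxx = 249.666667/181.333333 = 1.376838

1.3768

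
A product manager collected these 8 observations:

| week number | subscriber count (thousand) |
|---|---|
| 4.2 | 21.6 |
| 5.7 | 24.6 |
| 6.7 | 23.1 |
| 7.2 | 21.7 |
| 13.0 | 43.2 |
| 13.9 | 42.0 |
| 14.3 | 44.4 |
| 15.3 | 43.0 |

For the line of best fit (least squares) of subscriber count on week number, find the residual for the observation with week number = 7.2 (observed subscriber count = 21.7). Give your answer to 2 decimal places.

-4.55

n = 8, Σx = 80.3, Σy = 263.6, Σxy = 2980.17, Σx² = 947.65
Sxx = Σx² − (Σx)²/n = 947.65 − 806.01125 = 141.63875
Sxy = Σxy − (Σx)(Σy)/n = 2980.17 − 2645.885 = 334.285
b = Sxy/Sxx = 334.285/141.63875 = 2.360124
a = ȳ − b·x̄ = 32.95 − 2.360124·10.0375 = 9.260256
ŷ(7.2) = 9.260256 + 2.360124·7.2 = 26.253148
residual = y − ŷ = 21.7 − 26.253148 = -4.553148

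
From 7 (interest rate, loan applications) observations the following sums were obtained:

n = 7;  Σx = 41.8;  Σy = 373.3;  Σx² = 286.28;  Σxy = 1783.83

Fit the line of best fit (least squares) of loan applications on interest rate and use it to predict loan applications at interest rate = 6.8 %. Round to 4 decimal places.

Sxx = Σx² − (Σx)²/n = 286.28 − 249.605714 = 36.674286
Sxy = Σxy − (Σx)(Σy)/n = 1783.83 − 2229.134286 = -445.304286
b = Sxy/Sxx = -445.304286/36.674286 = -12.142139
a = ȳ − b·x̄ = 53.328571 − (-12.142139)·5.971429 = 125.834489
ŷ(6.8) = a + b·6.8 = 125.834489 + (-12.142139)·6.8 = 43.267942

43.2679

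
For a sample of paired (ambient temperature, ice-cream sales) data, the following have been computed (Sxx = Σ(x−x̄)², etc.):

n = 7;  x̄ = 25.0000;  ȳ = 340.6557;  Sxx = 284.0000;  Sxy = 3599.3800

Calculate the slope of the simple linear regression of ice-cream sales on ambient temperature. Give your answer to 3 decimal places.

b = Sxy/Sxx = 3599.38/284 = 12.673873

12.674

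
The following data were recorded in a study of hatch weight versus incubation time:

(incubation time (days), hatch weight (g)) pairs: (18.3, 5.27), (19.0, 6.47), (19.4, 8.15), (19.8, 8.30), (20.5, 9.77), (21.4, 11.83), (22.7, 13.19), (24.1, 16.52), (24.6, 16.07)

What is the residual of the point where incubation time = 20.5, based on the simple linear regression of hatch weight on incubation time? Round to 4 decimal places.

n = 9, Σx = 189.8, Σy = 95.57, Σxy = 2088.135, Σx² = 4043.76
Sxx = Σx² − (Σx)²/n = 4043.76 − 4002.671111 = 41.088889
Sxy = Σxy − (Σx)(Σy)/n = 2088.135 − 2015.465111 = 72.669889
b = Sxy/Sxx = 72.669889/41.088889 = 1.768602
a = ȳ − b·x̄ = 10.618889 − 1.768602·21.088889 = -26.678961
ŷ(20.5) = -26.678961 + 1.768602·20.5 = 9.577379
residual = y − ŷ = 9.77 − 9.577379 = 0.192621

0.1926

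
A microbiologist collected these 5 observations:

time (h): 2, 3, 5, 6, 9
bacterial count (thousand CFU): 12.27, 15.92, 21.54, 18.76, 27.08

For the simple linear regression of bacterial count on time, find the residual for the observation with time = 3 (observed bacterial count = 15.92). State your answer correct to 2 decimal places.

n = 5, Σx = 25, Σy = 95.57, Σxy = 536.28, Σx² = 155
Sxx = Σx² − (Σx)²/n = 155 − 125 = 30
Sxy = Σxy − (Σx)(Σy)/n = 536.28 − 477.85 = 58.43
b = Sxy/Sxx = 58.43/30 = 1.947667
a = ȳ − b·x̄ = 19.114 − 1.947667·5 = 9.375667
ŷ(3) = 9.375667 + 1.947667·3 = 15.218667
residual = y − ŷ = 15.92 − 15.218667 = 0.701333

0.70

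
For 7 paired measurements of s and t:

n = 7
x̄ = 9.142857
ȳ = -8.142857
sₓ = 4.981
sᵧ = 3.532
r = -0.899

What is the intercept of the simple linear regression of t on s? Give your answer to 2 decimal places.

-2.31

b = r · sᵧ/sₓ = -0.899 · 3.532/4.981 = -0.637476
a = ȳ − b·x̄ = -8.142857 − (-0.637476)·9.142857 = -2.314505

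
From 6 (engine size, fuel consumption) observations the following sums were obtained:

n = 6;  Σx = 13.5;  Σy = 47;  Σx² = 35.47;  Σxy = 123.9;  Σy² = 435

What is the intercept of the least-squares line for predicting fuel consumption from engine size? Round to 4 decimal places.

Sxx = Σx² − (Σx)²/n = 35.47 − 30.375 = 5.095
Sxy = Σxy − (Σx)(Σy)/n = 123.9 − 105.75 = 18.15
b = Sxy/Sxx = 18.15/5.095 = 3.562316
a = ȳ − b·x̄ = 7.833333 − 3.562316·2.25 = -0.181878

-0.1819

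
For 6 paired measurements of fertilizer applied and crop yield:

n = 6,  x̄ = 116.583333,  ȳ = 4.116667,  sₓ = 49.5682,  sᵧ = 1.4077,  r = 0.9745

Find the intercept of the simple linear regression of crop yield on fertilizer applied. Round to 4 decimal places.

b = r · sᵧ/sₓ = 0.9745 · 1.4077/49.5682 = 0.027675
a = ȳ − b·x̄ = 4.116667 − 0.027675·116.583333 = 0.890215

0.8902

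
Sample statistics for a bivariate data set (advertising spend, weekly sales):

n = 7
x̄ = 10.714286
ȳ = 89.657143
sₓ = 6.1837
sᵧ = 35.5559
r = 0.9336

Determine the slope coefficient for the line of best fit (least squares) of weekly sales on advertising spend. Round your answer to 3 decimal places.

5.368

b = r · sᵧ/sₓ = 0.9336 · 35.5559/6.1837 = 5.368143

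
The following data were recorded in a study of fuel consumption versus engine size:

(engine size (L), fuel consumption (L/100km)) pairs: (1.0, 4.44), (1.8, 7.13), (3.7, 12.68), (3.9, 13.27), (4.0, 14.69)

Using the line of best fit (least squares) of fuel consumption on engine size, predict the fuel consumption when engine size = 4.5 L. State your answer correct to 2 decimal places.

15.58

n = 5, Σx = 14.4, Σy = 52.21, Σxy = 174.703, Σx² = 49.14
Sxx = Σx² − (Σx)²/n = 49.14 − 41.472 = 7.668
Sxy = Σxy − (Σx)(Σy)/n = 174.703 − 150.3648 = 24.3382
b = Sxy/Sxx = 24.3382/7.668 = 3.173996
a = ȳ − b·x̄ = 10.442 − 3.173996·2.88 = 1.300892
ŷ(4.5) = a + b·4.5 = 1.300892 + 3.173996·4.5 = 15.583873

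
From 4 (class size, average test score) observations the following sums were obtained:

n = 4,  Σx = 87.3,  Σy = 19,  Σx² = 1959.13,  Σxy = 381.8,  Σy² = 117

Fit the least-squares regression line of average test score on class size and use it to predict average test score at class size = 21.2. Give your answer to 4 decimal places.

5.1319

Sxx = Σx² − (Σx)²/n = 1959.13 − 1905.3225 = 53.8075
Sxy = Σxy − (Σx)(Σy)/n = 381.8 − 414.675 = -32.875
b = Sxy/Sxx = -32.875/53.8075 = -0.610974
a = ȳ − b·x̄ = 4.75 − (-0.610974)·21.825 = 18.084514
ŷ(21.2) = a + b·21.2 = 18.084514 + (-0.610974)·21.2 = 5.131859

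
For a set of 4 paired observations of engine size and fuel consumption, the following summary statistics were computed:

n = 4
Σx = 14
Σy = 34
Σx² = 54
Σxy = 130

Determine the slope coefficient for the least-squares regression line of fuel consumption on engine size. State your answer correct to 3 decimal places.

2.200

Sxx = Σx² − (Σx)²/n = 54 − 49 = 5
Sxy = Σxy − (Σx)(Σy)/n = 130 − 119 = 11
b = Sxy/Sxx = 11/5 = 2.2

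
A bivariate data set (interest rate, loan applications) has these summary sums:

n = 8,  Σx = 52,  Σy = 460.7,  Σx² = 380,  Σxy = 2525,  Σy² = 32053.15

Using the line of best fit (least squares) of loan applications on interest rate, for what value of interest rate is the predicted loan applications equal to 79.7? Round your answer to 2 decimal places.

4.52

Sxx = Σx² − (Σx)²/n = 380 − 338 = 42
Sxy = Σxy − (Σx)(Σy)/n = 2525 − 2994.55 = -469.55
b = Sxy/Sxx = -469.55/42 = -11.179762
a = ȳ − b·x̄ = 57.5875 − (-11.179762)·6.5 = 130.255952
Set a + b·x = 79.7: x = (79.7 − 130.255952) / (-11.179762) = 4.522096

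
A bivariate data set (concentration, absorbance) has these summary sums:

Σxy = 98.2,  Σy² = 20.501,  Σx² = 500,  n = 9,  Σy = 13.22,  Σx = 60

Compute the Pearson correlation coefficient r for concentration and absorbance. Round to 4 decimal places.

0.9676

Sxx = Σx² − (Σx)²/n = 500 − 400 = 100
Sxy = Σxy − (Σx)(Σy)/n = 98.2 − 88.133333 = 10.066667
Syy = Σy² − (Σy)²/n = 20.501 − 19.418711 = 1.082289
r = Sxy/√(Sxx·Syy) = 10.066667/√(108.228889) = 10.066667/10.403311 = 0.967641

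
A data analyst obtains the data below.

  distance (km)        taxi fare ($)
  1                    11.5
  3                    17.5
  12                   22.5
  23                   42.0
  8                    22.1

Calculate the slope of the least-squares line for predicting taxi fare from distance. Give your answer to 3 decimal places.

1.278

n = 5, Σx = 47, Σy = 115.6, Σxy = 1476.8, Σx² = 747
Sxx = Σx² − (Σx)²/n = 747 − 441.8 = 305.2
Sxy = Σxy − (Σx)(Σy)/n = 1476.8 − 1086.64 = 390.16
b = Sxy/Sxx = 390.16/305.2 = 1.278375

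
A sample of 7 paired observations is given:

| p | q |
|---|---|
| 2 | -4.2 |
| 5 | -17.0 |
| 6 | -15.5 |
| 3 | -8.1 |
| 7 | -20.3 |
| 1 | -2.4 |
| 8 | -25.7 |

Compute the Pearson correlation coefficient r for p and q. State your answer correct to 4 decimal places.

n = 7, Σx = 32, Σy = -93.2, Σxy = -560.8, Σx² = 188, Σy² = 1690.84
Sxx = Σx² − (Σx)²/n = 188 − 146.285714 = 41.714286
Sxy = Σxy − (Σx)(Σy)/n = -560.8 − (-426.057143) = -134.742857
Syy = Σy² − (Σy)²/n = 1690.84 − 1240.891429 = 449.948571
r = Sxy/√(Sxx·Syy) = -134.742857/√(18769.283265) = -134.742857/137.001034 = -0.983517

-0.9835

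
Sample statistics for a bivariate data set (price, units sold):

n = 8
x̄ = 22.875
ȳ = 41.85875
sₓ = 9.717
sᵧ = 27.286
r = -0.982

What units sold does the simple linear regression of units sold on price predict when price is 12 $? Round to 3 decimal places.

71.847

b = r · sᵧ/sₓ = -0.982 · 27.286/9.717 = -2.757523
a = ȳ − b·x̄ = 41.85875 − (-2.757523)·22.875 = 104.937091
ŷ(12) = a + b·12 = 104.937091 + (-2.757523)·12 = 71.846814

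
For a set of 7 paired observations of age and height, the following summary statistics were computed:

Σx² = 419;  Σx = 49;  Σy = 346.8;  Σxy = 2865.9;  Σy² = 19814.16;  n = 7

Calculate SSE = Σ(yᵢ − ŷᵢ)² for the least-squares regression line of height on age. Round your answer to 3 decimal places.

Sxx = Σx² − (Σx)²/n = 419 − 343 = 76
Sxy = Σxy − (Σx)(Σy)/n = 2865.9 − 2427.6 = 438.3
Syy = Σy² − (Σy)²/n = 19814.16 − 17181.462857 = 2632.697143
b = Sxy/Sxx = 438.3/76 = 5.767105
SSE = Syy − b·Sxy = 2632.697143 − 5.767105·438.3 = 104.974906

104.975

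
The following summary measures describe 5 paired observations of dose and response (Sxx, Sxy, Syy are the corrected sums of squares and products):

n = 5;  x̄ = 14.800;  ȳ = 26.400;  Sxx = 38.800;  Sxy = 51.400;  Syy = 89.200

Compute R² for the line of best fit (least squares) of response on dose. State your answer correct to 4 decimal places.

0.7634

R² = Sxy²/(Sxx·Syy) = (51.4)²/(38.8·89.2) = 0.763360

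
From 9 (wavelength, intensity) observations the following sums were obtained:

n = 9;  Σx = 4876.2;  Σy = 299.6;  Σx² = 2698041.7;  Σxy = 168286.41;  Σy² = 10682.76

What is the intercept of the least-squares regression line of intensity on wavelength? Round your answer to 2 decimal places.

Sxx = Σx² − (Σx)²/n = 2698041.7 − 2641925.16 = 56116.54
Sxy = Σxy − (Σx)(Σy)/n = 168286.41 − 162323.28 = 5963.13
b = Sxy/Sxx = 5963.13/56116.54 = 0.106263
a = ȳ − b·x̄ = 33.288889 − 0.106263·541.8 = -24.284579

-24.28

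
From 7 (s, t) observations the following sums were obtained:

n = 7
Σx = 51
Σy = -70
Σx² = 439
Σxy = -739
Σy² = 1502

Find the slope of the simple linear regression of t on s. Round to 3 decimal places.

Sxx = Σx² − (Σx)²/n = 439 − 371.571429 = 67.428571
Sxy = Σxy − (Σx)(Σy)/n = -739 − (-510) = -229
b = Sxy/Sxx = -229/67.428571 = -3.396186

-3.396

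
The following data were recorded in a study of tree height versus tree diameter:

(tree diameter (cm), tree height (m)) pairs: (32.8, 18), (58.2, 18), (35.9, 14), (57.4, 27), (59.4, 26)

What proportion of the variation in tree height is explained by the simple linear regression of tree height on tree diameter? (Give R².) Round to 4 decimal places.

0.5193

n = 5, Σx = 243.7, Σy = 103, Σxy = 5234.8, Σx² = 12575.01, Σy² = 2249
Sxx = Σx² − (Σx)²/n = 12575.01 − 11877.938 = 697.072
Sxy = Σxy − (Σx)(Σy)/n = 5234.8 − 5020.22 = 214.58
Syy = Σy² − (Σy)²/n = 2249 − 2121.8 = 127.2
R² = Sxy²/(Sxx·Syy) = (214.58)²/(697.072·127.2) = 0.519295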